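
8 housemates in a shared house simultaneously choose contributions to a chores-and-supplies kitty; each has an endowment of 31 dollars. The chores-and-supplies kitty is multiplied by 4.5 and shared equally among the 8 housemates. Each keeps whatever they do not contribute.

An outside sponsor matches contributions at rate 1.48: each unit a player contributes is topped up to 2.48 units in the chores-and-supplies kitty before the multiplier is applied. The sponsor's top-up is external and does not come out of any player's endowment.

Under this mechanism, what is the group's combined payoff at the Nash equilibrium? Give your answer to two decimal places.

2767.68 dollars

Under the mechanism each unit contributed yields 4.5 × 2.48 / 8 = 1.3950 back to its contributor per unit of net cost, which exceeds 1, making full contribution the dominant choice for everyone.
So the Nash equilibrium is full contribution by all 8; the group earns 4.5 × 2.48 × 248 = 2767.68.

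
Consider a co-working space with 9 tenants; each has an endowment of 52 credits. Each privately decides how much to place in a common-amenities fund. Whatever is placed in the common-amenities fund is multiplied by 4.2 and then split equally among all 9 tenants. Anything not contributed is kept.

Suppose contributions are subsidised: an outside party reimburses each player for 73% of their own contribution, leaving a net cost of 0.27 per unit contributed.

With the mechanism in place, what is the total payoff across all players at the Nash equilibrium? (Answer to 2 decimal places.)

The effective private return per unit is now (4.2/9) / 0.27 = 1.7284 > 1, so every player's dominant strategy flips to full contribution.
So the Nash equilibrium is full contribution by all 9; the group earns 9 × (52 × 0.73 + 4.2 × 52) = 2307.24.

2307.24 credits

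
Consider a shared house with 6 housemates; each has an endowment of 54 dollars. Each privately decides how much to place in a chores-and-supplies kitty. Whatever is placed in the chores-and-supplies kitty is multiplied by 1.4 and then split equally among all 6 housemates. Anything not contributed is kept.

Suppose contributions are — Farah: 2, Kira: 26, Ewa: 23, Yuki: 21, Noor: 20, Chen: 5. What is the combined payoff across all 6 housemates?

362.80 dollars

Total contributed: 2 + 26 + 23 + 21 + 20 + 5 = 97; total kept: 6 × 54 − 97 = 227.
The chores-and-supplies kitty pays out 1.4 × 97 = 135.80 in aggregate.
Group total = 227 + 135.80 = 362.80.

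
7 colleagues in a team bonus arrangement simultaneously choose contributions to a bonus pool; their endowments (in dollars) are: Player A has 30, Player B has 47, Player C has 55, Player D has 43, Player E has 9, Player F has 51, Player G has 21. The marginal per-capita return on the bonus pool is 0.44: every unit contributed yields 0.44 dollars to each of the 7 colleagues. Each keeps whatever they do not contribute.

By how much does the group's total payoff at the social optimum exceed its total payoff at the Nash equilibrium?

532.48 dollars

The private return per contributed unit is 0.44 < 1 for everyone, so the Nash equilibrium is zero contribution and the group total is Σ E_j = 30 + 47 + 55 + 43 + 9 + 51 + 21 = 256.
Each contributed unit returns 3.080 to the group, so the social optimum is full contribution by everyone: group total = 3.080 × 256 = 788.48.
Efficiency loss = (3.080 − 1) × 256 = 532.48.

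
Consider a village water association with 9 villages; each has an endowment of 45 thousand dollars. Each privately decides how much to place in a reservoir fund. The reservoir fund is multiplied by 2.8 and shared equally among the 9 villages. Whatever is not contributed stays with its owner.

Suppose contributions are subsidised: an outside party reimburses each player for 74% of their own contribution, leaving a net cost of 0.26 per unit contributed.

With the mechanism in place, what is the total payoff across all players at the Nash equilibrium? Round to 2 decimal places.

With the mechanism, a contributed unit returns (2.8/9) / 0.26 = 1.1966 per unit of net cost to the contributor — now above 1 — so contributing fully is weakly dominant for every player.
At the Nash equilibrium everyone contributes 45. Group total payoff = 9 × (45 × 0.74 + 2.8 × 45) = 1433.70.

1433.70 thousand dollars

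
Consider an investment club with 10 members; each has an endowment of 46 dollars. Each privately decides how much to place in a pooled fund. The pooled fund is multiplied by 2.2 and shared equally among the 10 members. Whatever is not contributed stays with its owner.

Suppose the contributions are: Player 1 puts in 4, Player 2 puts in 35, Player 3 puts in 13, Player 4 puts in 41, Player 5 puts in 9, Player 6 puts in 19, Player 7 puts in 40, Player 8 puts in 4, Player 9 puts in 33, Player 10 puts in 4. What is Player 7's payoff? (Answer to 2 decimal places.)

50.44 dollars

Total contributed: 4 + 35 + 13 + 41 + 9 + 19 + 40 + 4 + 33 + 4 = 202.
Each receives 2.2 × 202 / 10 = 44.44 from the pooled fund.
Player 7 keeps 46 − 40 = 6, so Player 7's payoff is 6 + 44.44 = 50.44.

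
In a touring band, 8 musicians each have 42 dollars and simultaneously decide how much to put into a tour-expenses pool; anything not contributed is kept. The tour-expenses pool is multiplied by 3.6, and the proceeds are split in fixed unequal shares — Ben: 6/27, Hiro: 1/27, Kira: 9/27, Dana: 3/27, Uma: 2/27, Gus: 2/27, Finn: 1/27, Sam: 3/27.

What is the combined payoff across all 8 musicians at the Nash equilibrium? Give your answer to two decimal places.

445.20 dollars

For player j, contributing a unit is worthwhile iff 3.6 × (j's share) ≥ 1, i.e. iff j's share is at least 0.2778.
Kira alone (share 9/27) is above the threshold, contributing 42; the remaining 7 contribute 0. Total contributed: 42.
The tour-expenses pool pays out 3.6 × 42 = 151.20 in total (split across the unequal shares, but the aggregate is all that matters for the group sum).
The 7 free-riders keep 42 each, adding 294. Group total = 294 + 151.20 = 445.20.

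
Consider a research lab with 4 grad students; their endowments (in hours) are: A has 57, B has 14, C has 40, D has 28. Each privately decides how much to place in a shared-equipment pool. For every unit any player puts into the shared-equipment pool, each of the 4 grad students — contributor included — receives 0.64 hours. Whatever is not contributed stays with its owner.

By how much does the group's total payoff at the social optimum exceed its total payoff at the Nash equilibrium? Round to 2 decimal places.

216.84 hours

The private return per contributed unit is 0.64 < 1 for everyone, so the Nash equilibrium is zero contribution and the group total is Σ E_j = 57 + 14 + 40 + 28 = 139.
Each contributed unit returns 2.560 to the group, so the social optimum is full contribution by everyone: group total = 2.560 × 139 = 355.84.
Efficiency loss = (2.560 − 1) × 139 = 216.84.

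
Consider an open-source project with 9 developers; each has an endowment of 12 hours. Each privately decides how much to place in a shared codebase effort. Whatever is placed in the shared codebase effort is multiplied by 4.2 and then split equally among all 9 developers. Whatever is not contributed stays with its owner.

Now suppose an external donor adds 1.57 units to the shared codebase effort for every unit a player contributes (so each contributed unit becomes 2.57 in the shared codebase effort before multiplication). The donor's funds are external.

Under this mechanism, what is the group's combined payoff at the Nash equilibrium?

1165.75 hours

Under the mechanism each unit contributed yields 4.2 × 2.57 / 9 = 1.1993 back to its contributor per unit of net cost, which exceeds 1, making full contribution the dominant choice for everyone.
So the Nash equilibrium is full contribution by all 9; the group earns 4.2 × 2.57 × 108 = 1165.75.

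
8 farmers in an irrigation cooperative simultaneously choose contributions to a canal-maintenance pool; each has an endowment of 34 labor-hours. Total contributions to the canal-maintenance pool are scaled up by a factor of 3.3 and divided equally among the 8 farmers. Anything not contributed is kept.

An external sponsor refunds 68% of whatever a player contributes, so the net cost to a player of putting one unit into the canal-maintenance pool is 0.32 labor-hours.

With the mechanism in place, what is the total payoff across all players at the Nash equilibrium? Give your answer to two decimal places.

The effective private return per unit is now (3.3/8) / 0.32 = 1.2891 > 1, so every player's dominant strategy flips to full contribution.
At the Nash equilibrium everyone contributes 34. Group total payoff = 8 × (34 × 0.68 + 3.3 × 34) = 1082.56.

1082.56 labor-hours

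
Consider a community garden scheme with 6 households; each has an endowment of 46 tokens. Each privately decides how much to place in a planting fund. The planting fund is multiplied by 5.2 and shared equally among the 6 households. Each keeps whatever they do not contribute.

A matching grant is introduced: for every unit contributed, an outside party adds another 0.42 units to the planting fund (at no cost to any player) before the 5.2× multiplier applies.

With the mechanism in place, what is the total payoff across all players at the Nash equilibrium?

The effective private return per unit is now 5.2 × 1.42 / 6 = 1.2307 > 1, so every player's dominant strategy flips to full contribution.
At the Nash equilibrium everyone contributes 46. Group total payoff = 5.2 × 1.42 × 276 = 2037.98.

2037.98 tokens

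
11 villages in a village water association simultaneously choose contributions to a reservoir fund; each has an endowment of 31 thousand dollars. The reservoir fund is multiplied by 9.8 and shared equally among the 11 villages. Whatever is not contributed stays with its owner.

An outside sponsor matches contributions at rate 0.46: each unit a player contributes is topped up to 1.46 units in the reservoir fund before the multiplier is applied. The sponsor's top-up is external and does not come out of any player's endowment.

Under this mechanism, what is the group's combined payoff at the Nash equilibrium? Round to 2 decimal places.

4879.03 thousand dollars

The effective private return per unit is now 9.8 × 1.46 / 11 = 1.3007 > 1, so every player's dominant strategy flips to full contribution.
So the Nash equilibrium is full contribution by all 11; the group earns 9.8 × 1.46 × 341 = 4879.03.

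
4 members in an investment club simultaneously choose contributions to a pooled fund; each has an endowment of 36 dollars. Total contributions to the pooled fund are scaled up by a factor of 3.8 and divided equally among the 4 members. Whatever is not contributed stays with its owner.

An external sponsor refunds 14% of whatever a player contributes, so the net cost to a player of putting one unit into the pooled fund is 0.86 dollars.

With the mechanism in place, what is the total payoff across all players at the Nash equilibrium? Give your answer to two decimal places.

With the mechanism, a contributed unit returns (3.8/4) / 0.86 = 1.1047 per unit of net cost to the contributor — now above 1 — so contributing fully is weakly dominant for every player.
At the Nash equilibrium everyone contributes 36. Group total payoff = 4 × (36 × 0.14 + 3.8 × 36) = 567.36.

567.36 dollars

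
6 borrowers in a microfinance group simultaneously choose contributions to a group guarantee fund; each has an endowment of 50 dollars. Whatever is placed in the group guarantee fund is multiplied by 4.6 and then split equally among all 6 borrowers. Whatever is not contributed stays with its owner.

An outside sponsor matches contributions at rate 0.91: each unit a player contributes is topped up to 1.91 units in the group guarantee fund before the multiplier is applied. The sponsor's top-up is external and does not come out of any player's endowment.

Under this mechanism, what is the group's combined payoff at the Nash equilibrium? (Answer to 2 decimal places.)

Under the mechanism each unit contributed yields 4.6 × 1.91 / 6 = 1.4643 back to its contributor per unit of net cost, which exceeds 1, making full contribution the dominant choice for everyone.
So the Nash equilibrium is full contribution by all 6; the group earns 4.6 × 1.91 × 300 = 2635.80.

2635.80 dollars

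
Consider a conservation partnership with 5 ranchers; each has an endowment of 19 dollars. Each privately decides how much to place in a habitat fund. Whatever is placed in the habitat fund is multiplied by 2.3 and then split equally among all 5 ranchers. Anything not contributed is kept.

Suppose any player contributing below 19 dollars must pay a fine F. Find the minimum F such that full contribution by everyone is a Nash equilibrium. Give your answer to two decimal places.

Given the others contribute fully, the best deviation is to contribute 0 (any partial contribution still incurs the fine and gives up units whose private return 0.4600 is below 1).
Deviating from 19 to 0 saves 19 dollars but forfeits the deviator's share of the drop in the habitat fund: 2.3/5 × 19 = 8.74.
So the deviation gain is 19 − 8.74 = 10.26, and the fine must be at least 10.26 dollars to wipe it out.

10.26 dollars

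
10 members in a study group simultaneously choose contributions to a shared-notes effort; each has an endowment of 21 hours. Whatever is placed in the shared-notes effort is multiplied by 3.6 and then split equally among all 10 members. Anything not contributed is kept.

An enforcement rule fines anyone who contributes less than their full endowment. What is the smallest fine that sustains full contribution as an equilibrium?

13.44 hours

Given the others contribute fully, the best deviation is to contribute 0 (any partial contribution still incurs the fine and gives up units whose private return 0.3600 is below 1).
Deviating from 21 to 0 saves 21 hours but forfeits the deviator's share of the drop in the shared-notes effort: 3.6/10 × 21 = 7.56.
So the deviation gain is 21 − 7.56 = 13.44, and the fine must be at least 13.44 hours to wipe it out.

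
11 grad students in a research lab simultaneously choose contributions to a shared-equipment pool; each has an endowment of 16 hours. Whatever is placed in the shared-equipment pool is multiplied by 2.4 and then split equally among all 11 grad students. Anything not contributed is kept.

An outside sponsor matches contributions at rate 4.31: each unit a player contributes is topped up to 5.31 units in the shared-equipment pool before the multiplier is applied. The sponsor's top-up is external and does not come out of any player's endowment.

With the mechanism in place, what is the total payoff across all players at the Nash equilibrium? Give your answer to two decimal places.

Under the mechanism each unit contributed yields 2.4 × 5.31 / 11 = 1.1585 back to its contributor per unit of net cost, which exceeds 1, making full contribution the dominant choice for everyone.
So the Nash equilibrium is full contribution by all 11; the group earns 2.4 × 5.31 × 176 = 2242.94.

2242.94 hours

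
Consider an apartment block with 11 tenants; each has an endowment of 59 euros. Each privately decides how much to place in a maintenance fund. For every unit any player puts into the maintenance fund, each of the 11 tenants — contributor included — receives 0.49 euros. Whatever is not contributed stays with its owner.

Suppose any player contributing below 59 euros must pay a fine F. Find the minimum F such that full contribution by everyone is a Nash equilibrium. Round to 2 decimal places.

30.09 euros

Given the others contribute fully, the best deviation is to contribute 0 (any partial contribution still incurs the fine and gives up units whose private return 0.49 is below 1).
Deviating from 59 to 0 saves 59 euros but forfeits the deviator's share of the drop in the maintenance fund: 0.49 × 59 = 28.91.
So the deviation gain is 59 − 28.91 = 30.09, and the fine must be at least 30.09 euros to wipe it out.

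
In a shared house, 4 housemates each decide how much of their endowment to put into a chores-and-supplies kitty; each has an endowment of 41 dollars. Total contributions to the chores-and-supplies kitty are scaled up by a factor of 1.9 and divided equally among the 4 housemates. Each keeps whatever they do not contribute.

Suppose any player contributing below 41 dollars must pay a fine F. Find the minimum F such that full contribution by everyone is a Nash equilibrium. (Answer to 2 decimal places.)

21.53 dollars

Given the others contribute fully, the best deviation is to contribute 0 (any partial contribution still incurs the fine and gives up units whose private return 0.4750 is below 1).
Deviating from 41 to 0 saves 41 dollars but forfeits the deviator's share of the drop in the chores-and-supplies kitty: 1.9/4 × 41 = 19.47.
So the deviation gain is 41 − 19.47 = 21.53, and the fine must be at least 21.53 dollars to wipe it out.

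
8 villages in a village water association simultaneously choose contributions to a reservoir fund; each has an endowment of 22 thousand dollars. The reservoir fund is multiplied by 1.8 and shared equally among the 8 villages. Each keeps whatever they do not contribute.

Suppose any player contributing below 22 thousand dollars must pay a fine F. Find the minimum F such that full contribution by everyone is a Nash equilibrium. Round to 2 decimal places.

17.05 thousand dollars

Given the others contribute fully, the best deviation is to contribute 0 (any partial contribution still incurs the fine and gives up units whose private return 0.2250 is below 1).
Deviating from 22 to 0 saves 22 thousand dollars but forfeits the deviator's share of the drop in the reservoir fund: 1.8/8 × 22 = 4.95.
So the deviation gain is 22 − 4.95 = 17.05, and the fine must be at least 17.05 thousand dollars to wipe it out.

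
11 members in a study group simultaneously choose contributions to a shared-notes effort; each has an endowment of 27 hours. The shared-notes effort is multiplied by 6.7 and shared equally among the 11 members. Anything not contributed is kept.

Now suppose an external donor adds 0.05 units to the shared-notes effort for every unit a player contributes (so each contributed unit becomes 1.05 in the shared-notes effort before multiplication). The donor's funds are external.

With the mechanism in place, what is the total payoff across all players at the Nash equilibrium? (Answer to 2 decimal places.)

With the mechanism, a contributed unit returns 6.7 × 1.05 / 11 = 0.6395 per unit of net cost — still below 1 — so contributing 0 remains dominant for every player.
At the Nash equilibrium no one contributes; group total payoff = 11 × 27 = 297.

297.00 hours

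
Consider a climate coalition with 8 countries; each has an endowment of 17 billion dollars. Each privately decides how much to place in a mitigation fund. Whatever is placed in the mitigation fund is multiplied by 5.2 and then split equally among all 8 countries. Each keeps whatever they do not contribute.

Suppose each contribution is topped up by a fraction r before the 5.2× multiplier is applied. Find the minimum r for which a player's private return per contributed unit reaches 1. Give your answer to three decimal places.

With matching at rate r, one contributed unit becomes (1 + r) in the mitigation fund and returns 5.2 × (1 + r) / 8 to the contributor.
Setting this equal to 1: 1 + r = 8/5.2 = 1.5385.
So the minimum matching rate is r = 1.5385 − 1 = 0.538.

0.538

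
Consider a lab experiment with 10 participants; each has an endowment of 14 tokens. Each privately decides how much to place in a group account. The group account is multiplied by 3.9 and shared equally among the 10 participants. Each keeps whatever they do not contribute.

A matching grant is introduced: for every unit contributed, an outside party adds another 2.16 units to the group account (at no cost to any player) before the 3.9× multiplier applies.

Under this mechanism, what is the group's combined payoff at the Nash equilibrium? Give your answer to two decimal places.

1725.36 tokens

The effective private return per unit is now 3.9 × 3.16 / 10 = 1.2324 > 1, so every player's dominant strategy flips to full contribution.
So the Nash equilibrium is full contribution by all 10; the group earns 3.9 × 3.16 × 140 = 1725.36.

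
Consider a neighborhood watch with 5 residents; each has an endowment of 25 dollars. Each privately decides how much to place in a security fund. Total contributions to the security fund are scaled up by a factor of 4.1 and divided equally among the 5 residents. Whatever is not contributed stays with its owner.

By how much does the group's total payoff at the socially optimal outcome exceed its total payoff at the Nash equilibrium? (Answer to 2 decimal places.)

387.50 dollars

Each contributed unit returns 4.1/5 = 0.8200 to its contributor — below 1 — so contributing 0 is dominant for every player. At the Nash equilibrium everyone keeps their 25, and the group total is 5 × 25 = 125.
Each contributed unit returns 4.100 to the group as a whole (0.8200 to each of 5 players), which exceeds 1, so the social optimum is full contribution: group total = 4.100 × 125 = 512.50.
Efficiency loss = 512.50 − 125 = 387.50.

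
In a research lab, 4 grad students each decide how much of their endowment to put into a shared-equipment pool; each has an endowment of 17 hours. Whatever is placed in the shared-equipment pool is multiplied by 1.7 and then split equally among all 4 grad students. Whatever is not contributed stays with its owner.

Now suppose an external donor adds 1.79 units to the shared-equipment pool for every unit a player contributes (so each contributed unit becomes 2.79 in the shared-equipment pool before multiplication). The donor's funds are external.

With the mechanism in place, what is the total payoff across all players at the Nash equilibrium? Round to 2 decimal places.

322.52 hours

With the mechanism, a contributed unit returns 1.7 × 2.79 / 4 = 1.1858 per unit of net cost to the contributor — now above 1 — so contributing fully is weakly dominant for every player.
At the Nash equilibrium everyone contributes 17. Group total payoff = 1.7 × 2.79 × 68 = 322.52.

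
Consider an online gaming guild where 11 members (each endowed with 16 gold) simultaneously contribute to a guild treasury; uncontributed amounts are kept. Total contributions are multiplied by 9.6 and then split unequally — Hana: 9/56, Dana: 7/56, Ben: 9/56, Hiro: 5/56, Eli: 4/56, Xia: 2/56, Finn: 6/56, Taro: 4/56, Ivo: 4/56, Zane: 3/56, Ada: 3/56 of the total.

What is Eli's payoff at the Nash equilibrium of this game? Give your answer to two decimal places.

Player j's private return per contributed unit is 9.6 × (j's share). Contributing is weakly dominant for j when that share is at least 1/9.6 = 0.1042, and contributing 0 is dominant otherwise.
Hana, Dana, Ben and Finn clear that bar, contributing 16 each; the remaining 7 contribute 0. Total contributed: 64.
Eli keeps 16 and receives 9.6 × 64 × 4/56 = 43.89 from the guild treasury, for a payoff of 59.89.

59.89 gold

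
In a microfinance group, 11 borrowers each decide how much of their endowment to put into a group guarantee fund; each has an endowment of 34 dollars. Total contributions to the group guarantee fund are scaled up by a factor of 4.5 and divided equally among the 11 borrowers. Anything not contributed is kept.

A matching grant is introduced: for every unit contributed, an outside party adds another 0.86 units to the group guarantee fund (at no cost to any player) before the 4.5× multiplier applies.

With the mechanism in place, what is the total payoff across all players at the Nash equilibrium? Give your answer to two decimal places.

374.00 dollars

The effective private return is 4.5 × 1.86 / 11 = 0.7609, which is still under 1, so the mechanism doesn't change anyone's dominant strategy: zero contribution.
Everyone keeps their endowment and the group total is 11 × 34 = 374.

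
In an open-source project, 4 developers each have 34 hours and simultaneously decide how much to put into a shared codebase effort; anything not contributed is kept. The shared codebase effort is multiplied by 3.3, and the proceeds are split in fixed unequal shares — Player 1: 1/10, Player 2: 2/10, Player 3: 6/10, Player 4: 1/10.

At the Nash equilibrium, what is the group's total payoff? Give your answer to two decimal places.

A player with share s gets back 3.3·s per unit contributed, so full contribution is dominant for anyone with s > 1/3.3 = 0.3030 and zero contribution is dominant for anyone below.
Player 3 alone (share 6/10) is above the threshold, contributing 34; the remaining 3 contribute 0. Total contributed: 34.
The shared codebase effort pays out 3.3 × 34 = 112.20 in total (split across the unequal shares, but the aggregate is all that matters for the group sum).
The 3 free-riders keep 34 each, adding 102. Group total = 102 + 112.20 = 214.20.

214.20 hours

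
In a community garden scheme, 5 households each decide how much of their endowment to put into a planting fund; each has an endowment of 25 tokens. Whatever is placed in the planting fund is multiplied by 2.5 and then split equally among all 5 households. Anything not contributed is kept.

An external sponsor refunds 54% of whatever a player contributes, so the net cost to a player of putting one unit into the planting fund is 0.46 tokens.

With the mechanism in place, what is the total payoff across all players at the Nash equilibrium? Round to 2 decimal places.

380.00 tokens

Under the mechanism each unit contributed yields (2.5/5) / 0.46 = 1.0870 back to its contributor per unit of net cost, which exceeds 1, making full contribution the dominant choice for everyone.
At the Nash equilibrium everyone contributes 25. Group total payoff = 5 × (25 × 0.54 + 2.5 × 25) = 380.00.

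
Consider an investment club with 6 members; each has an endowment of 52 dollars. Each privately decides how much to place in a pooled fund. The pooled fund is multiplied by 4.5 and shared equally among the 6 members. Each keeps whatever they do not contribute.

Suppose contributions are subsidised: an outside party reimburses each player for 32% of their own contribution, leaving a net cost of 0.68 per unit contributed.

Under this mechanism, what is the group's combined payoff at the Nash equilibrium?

1503.84 dollars

The effective private return per unit is now (4.5/6) / 0.68 = 1.1029 > 1, so every player's dominant strategy flips to full contribution.
So the Nash equilibrium is full contribution by all 6; the group earns 6 × (52 × 0.32 + 4.5 × 52) = 1503.84.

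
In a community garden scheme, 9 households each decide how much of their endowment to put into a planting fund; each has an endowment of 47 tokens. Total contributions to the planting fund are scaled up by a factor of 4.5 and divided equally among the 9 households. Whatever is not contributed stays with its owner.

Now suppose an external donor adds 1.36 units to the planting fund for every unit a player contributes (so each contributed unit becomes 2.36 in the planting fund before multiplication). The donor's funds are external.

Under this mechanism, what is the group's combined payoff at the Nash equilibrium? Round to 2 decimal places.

4492.26 tokens

With the mechanism, a contributed unit returns 4.5 × 2.36 / 9 = 1.1800 per unit of net cost to the contributor — now above 1 — so contributing fully is weakly dominant for every player.
At the Nash equilibrium everyone contributes 47. Group total payoff = 4.5 × 2.36 × 423 = 4492.26.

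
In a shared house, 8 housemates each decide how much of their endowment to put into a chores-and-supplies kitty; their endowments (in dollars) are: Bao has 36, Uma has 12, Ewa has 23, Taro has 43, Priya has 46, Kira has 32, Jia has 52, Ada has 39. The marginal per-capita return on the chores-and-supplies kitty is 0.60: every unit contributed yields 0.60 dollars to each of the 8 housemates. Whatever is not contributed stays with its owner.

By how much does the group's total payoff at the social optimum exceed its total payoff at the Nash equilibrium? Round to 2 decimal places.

1075.40 dollars

The private return per contributed unit is 0.60 < 1 for everyone, so the Nash equilibrium is zero contribution and the group total is Σ E_j = 36 + 12 + 23 + 43 + 46 + 32 + 52 + 39 = 283.
Each contributed unit returns 4.800 to the group, so the social optimum is full contribution by everyone: group total = 4.800 × 283 = 1358.40.
Efficiency loss = (4.800 − 1) × 283 = 1075.40.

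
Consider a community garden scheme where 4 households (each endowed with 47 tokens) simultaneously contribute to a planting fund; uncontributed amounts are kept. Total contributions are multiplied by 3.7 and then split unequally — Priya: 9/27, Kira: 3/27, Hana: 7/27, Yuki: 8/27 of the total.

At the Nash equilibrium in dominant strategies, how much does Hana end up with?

Player j's private return per contributed unit is 3.7 × (j's share). Contributing is weakly dominant for j when that share is at least 1/3.7 = 0.2703, and contributing 0 is dominant otherwise.
Priya and Yuki are above the threshold, contributing 47 each; the remaining 2 contribute 0. Total contributed: 94.
Hana keeps 47 and receives 3.7 × 94 × 7/27 = 90.17 from the planting fund, for a payoff of 137.17.

137.17 tokens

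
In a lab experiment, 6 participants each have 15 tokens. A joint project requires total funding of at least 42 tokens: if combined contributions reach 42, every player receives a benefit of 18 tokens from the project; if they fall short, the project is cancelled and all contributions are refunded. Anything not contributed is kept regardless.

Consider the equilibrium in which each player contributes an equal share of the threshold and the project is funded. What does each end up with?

26 tokens

Equal share of the threshold: 42/6 = 7.
At this profile no one gains by cutting their contribution: any cut drops the total below 42, the project is cancelled, contributions are refunded, and the deviator ends with 15, which is less than 15 − 7 + 18 = 26. Contributing more than 7 just wastes the excess. So contributing exactly 7 is a best response.
Each player's payoff: 15 − 7 + 18 = 26.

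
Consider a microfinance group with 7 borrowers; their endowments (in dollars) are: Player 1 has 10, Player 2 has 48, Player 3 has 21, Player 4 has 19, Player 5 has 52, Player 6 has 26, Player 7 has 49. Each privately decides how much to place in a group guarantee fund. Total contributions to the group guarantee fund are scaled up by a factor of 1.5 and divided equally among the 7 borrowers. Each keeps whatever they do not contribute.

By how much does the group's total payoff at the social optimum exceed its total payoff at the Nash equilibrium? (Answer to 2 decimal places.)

The private return per contributed unit is 1.5/7 = 0.2143 < 1 for every player regardless of endowment, so the Nash equilibrium is zero contribution and the group total is Σ E_j = 10 + 48 + 21 + 19 + 52 + 26 + 49 = 225.
Each contributed unit returns 1.500 to the group, so the social optimum is full contribution by everyone: group total = 1.500 × 225 = 337.50.
Efficiency loss = (1.500 − 1) × 225 = 112.50.

112.50 dollars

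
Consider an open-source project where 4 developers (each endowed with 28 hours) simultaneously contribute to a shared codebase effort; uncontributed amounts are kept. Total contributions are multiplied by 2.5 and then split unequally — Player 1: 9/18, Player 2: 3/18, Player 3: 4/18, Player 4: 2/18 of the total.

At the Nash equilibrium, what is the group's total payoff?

154.00 hours

A player with share s gets back 2.5·s per unit contributed, so full contribution is dominant for anyone with s > 1/2.5 = 0.4000 and zero contribution is dominant for anyone below.
Only Player 1 (9/18) clears that bar, contributing 28; the remaining 3 contribute 0. Total contributed: 28.
The shared codebase effort pays out 2.5 × 28 = 70.00 in total (split across the unequal shares, but the aggregate is all that matters for the group sum).
The 3 free-riders keep 28 each, adding 84. Group total = 84 + 70.00 = 154.00.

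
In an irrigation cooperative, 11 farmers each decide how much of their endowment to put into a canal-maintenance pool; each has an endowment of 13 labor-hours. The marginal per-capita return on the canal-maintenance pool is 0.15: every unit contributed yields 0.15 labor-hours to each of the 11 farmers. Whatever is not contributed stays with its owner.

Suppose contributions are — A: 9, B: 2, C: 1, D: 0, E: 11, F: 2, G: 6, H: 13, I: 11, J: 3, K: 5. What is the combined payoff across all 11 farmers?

183.95 labor-hours

Total contributed: 9 + 2 + 1 + 0 + 11 + 2 + 6 + 13 + 11 + 3 + 5 = 63; total kept: 11 × 13 − 63 = 80.
The canal-maintenance pool pays out 0.15 × 11 × 63 = 103.95 in aggregate.
Group total = 80 + 103.95 = 183.95.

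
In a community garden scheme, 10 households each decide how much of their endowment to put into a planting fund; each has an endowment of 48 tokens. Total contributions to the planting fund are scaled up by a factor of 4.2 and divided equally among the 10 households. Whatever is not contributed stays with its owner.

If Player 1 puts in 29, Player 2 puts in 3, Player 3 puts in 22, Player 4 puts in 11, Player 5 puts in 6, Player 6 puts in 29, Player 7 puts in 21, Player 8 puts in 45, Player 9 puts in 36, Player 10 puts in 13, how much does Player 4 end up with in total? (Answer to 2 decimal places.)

127.30 tokens

Total contributed: 29 + 3 + 22 + 11 + 6 + 29 + 21 + 45 + 36 + 13 = 215.
Each receives 4.2 × 215 / 10 = 90.30 from the planting fund.
Player 4 keeps 48 − 11 = 37, so Player 4's payoff is 37 + 90.30 = 127.30.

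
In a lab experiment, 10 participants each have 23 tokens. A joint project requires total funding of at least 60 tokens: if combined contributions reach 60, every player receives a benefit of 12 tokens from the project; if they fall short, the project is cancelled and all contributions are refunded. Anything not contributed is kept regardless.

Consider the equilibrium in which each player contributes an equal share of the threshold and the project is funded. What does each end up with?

Equal share of the threshold: 60/10 = 6.
At this profile no one gains by cutting their contribution: any cut drops the total below 60, the project is cancelled, contributions are refunded, and the deviator ends with 23, which is less than 23 − 6 + 12 = 29. Contributing more than 6 just wastes the excess. So contributing exactly 6 is a best response.
Each player's payoff: 23 − 6 + 12 = 29.

29 tokens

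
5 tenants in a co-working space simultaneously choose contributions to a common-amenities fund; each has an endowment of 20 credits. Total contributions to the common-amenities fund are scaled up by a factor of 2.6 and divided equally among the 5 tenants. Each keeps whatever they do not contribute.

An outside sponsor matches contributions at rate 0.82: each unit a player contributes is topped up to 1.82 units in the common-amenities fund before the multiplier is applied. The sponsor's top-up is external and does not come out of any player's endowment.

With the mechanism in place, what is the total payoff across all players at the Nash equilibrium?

The effective private return is 2.6 × 1.82 / 5 = 0.9464, which is still under 1, so the mechanism doesn't change anyone's dominant strategy: zero contribution.
Everyone keeps their endowment and the group total is 5 × 20 = 100.

100.00 credits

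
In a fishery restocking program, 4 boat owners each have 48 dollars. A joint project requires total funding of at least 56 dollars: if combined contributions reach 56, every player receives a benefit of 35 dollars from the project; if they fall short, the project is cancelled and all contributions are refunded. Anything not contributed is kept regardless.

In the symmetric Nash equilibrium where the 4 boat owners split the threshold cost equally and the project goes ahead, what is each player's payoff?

Equal share of the threshold: 56/4 = 14.
At this profile no one gains by cutting their contribution: any cut drops the total below 56, the project is cancelled, contributions are refunded, and the deviator ends with 48, which is less than 48 − 14 + 35 = 69. Contributing more than 14 just wastes the excess. So contributing exactly 14 is a best response.
Each player's payoff: 48 − 14 + 35 = 69.

69 dollars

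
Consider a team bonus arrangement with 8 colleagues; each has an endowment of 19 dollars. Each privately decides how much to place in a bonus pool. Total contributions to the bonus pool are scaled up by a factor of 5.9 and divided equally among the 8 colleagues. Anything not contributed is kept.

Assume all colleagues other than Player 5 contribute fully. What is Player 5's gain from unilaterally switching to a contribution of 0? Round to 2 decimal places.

4.99 dollars

Switching from a contribution of 19 to 0 lets Player 5 keep an extra 19 dollars, but lowers the bonus pool by 19, which costs Player 5 their own share of that drop: 5.9/8 × 19 = 14.01.
Net gain = 19 − 14.01 = 4.99. The private return per contributed unit (0.7375) is below 1, so free-riding is indeed the best response regardless of what the others do.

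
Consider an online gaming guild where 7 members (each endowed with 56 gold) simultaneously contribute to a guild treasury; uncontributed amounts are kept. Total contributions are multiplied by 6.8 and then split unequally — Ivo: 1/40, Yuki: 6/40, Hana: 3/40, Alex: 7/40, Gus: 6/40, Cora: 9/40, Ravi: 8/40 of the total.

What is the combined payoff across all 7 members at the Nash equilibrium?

2016.00 gold

Player j's private return per contributed unit is 6.8 × (j's share). Contributing is weakly dominant for j when that share is at least 1/6.8 = 0.1471, and contributing 0 is dominant otherwise.
Yuki, Alex, Gus, Cora and Ravi clear that bar, contributing 56 each; the remaining 2 contribute 0. Total contributed: 280.
The guild treasury pays out 6.8 × 280 = 1904.00 in total (split across the unequal shares, but the aggregate is all that matters for the group sum).
The 2 free-riders keep 56 each, adding 112. Group total = 112 + 1904.00 = 2016.00.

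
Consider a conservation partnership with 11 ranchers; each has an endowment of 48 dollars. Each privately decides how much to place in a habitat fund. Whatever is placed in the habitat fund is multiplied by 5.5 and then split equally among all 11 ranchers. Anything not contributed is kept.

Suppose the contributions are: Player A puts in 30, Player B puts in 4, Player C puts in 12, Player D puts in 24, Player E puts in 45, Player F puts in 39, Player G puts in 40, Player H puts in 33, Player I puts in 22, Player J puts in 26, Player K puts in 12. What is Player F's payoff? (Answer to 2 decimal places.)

Total contributed: 30 + 4 + 12 + 24 + 45 + 39 + 40 + 33 + 22 + 26 + 12 = 287.
Each receives 5.5 × 287 / 11 = 143.50 from the habitat fund.
Player F keeps 48 − 39 = 9, so Player F's payoff is 9 + 143.50 = 152.50.

152.50 dollars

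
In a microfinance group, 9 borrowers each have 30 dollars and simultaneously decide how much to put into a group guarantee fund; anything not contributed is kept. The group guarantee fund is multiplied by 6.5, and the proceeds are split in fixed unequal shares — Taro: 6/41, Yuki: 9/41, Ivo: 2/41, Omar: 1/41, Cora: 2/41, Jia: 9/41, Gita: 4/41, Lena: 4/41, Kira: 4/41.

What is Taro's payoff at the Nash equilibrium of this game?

87.07 dollars

A player with share s gets back 6.5·s per unit contributed, so full contribution is dominant for anyone with s > 1/6.5 = 0.1538 and zero contribution is dominant for anyone below.
Yuki and Jia clear that bar, contributing 30 each; the remaining 7 contribute 0. Total contributed: 60.
Taro keeps 30 and receives 6.5 × 60 × 6/41 = 57.07 from the group guarantee fund, for a payoff of 87.07.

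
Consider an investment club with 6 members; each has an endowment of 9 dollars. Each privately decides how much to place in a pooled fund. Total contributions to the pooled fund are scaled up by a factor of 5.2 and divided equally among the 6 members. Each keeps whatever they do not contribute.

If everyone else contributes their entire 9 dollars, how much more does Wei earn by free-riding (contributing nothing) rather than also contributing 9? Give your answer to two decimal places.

Switching from a contribution of 9 to 0 lets Wei keep an extra 9 dollars, but lowers the pooled fund by 9, which costs Wei their own share of that drop: 5.2/6 × 9 = 7.80.
Net gain = 9 − 7.80 = 1.20. The private return per contributed unit (0.8667) is below 1, so free-riding is indeed the best response regardless of what the others do.

1.20 dollars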